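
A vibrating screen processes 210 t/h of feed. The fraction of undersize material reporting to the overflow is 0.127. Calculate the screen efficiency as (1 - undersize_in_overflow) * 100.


87.3%

Screen efficiency = (1 - fraction of undersize in overflow) * 100
= (1 - 0.127) * 100
= 0.873 * 100
= 87.3%


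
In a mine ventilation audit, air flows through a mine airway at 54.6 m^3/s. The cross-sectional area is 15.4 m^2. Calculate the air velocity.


3.5455 m/s

Velocity = flow rate / cross-sectional area
= 54.6 / 15.4
= 3.5455 m/s


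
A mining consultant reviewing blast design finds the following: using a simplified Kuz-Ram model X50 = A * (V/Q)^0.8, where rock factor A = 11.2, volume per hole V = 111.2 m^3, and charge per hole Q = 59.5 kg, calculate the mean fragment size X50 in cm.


18.4709 cm

Compute V/Q:
V/Q = 111.2 / 59.5 = 1.868907563
Raise to the power 0.8:
(V/Q)^0.8 = 1.868907563^0.8 = 1.649188346
Multiply by A:
X50 = 11.2 * 1.649188346
= 18.4709 cm


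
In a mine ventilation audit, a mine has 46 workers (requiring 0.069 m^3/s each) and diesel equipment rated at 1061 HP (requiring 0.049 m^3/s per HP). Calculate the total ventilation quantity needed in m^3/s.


Airflow for workers:
Q_people = 46 * 0.069 = 3.174 m^3/s
Airflow for diesel equipment:
Q_diesel = 1061 * 0.049 = 51.989 m^3/s
Total ventilation:
Q_total = 3.174 + 51.989
= 55.163 m^3/s

55.163 m^3/s


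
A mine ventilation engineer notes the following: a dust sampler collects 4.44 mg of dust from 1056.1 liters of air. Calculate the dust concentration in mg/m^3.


Convert liters to m^3: 1 m^3 = 1000 L
Concentration = mass / volume * 1000
= 4.44 / 1056.1 * 1000
= 0.004204147335 * 1000
= 4.2041 mg/m^3

4.2041 mg/m^3


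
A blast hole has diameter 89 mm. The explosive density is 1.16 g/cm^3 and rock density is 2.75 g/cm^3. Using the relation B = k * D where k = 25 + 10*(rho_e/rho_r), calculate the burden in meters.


First, compute k:
rho_e / rho_r = 1.16 / 2.75 = 0.4218181818
k = 25 + 10 * 0.4218181818 = 29.21818182
Then, compute burden:
B = k * D / 1000 = 29.21818182 * 89 / 1000
= 2600.418182 / 1000
= 2.6004 m

2.6004 m


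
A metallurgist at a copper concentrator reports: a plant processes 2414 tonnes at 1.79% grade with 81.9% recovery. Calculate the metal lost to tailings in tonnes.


7.8211 tonnes

Total metal in feed:
= 2414 * 1.79 / 100 = 43.2106 tonnes
Metal recovered:
= 43.2106 * 81.9 / 100 = 35.3894814 tonnes
Metal lost to tailings:
= 43.2106 - 35.3894814
= 7.8211 tonnes


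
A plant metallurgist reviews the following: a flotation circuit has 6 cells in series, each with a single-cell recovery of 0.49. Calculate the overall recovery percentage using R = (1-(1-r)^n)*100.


98.2404%

Complement of single-cell recovery:
1 - r = 1 - 0.49 = 0.51
Raise to power n:
(1 - r)^6 = 0.51^6 = 0.0175962878
Overall recovery:
R = (1 - 0.0175962878) * 100
= 98.2404%


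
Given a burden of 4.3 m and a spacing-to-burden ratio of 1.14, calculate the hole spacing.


4.902 m

Spacing = burden * ratio
= 4.3 * 1.14
= 4.902 m


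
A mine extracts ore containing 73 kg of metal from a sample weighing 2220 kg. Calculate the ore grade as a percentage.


Ore grade = (metal mass / ore mass) * 100
= (73 / 2220) * 100
= 0.03288288288 * 100
= 3.2883%

3.2883%


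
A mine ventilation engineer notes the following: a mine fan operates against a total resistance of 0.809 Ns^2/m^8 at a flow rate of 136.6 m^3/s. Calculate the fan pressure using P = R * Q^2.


15095.584 Pa

Compute Q^2:
Q^2 = 136.6^2 = 18659.56
Compute pressure:
P = R * Q^2 = 0.809 * 18659.56
= 15095.584 Pa


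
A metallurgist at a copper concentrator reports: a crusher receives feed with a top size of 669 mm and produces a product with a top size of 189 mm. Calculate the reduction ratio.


3.5397

Reduction ratio = feed size / product size
= 669 / 189
= 3.5397


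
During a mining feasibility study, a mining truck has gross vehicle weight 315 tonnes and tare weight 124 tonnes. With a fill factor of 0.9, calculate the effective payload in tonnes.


171.9 tonnes

Maximum payload = gross - tare
= 315 - 124 = 191 tonnes
Effective payload = max payload * fill factor
= 191 * 0.9
= 171.9 tonnes


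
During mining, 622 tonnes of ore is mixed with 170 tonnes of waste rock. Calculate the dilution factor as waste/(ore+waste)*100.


Total material = ore + waste
= 622 + 170 = 792 tonnes
Dilution = waste / total * 100
= 170 / 792 * 100
= 0.2146464646 * 100
= 21.4646%

21.4646%


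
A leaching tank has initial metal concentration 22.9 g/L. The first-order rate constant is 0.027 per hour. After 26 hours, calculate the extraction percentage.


50.4407%

Compute the exponent:
-k * t = -0.027 * 26 = -0.702
Remaining concentration:
C = 22.9 * exp(-0.702)
= 22.9 * 0.4955931257
= 11.34908258 g/L
Extracted = 22.9 - 11.34908258 = 11.55091742 g/L
Extraction % = 11.55091742 / 22.9 * 100
= 50.4407%


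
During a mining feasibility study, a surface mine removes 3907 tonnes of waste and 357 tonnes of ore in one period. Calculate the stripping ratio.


10.944

Stripping ratio = waste tonnage / ore tonnage
= 3907 / 357
= 10.944


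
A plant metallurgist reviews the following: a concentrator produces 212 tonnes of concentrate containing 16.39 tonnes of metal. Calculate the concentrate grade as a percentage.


Grade = (metal in concentrate / concentrate mass) * 100
= (16.39 / 212) * 100
= 0.07731132075 * 100
= 7.7311%

7.7311%


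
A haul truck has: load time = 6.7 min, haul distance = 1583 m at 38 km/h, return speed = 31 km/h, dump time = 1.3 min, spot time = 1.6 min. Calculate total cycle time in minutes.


Convert haul speed to m/min: 38 * 1000/60 = 633.3333333 m/min
Haul time = 1583 / 633.3333333 = 2.499473684 min
Convert return speed to m/min: 31 * 1000/60 = 516.6666667 m/min
Return time = 1583 / 516.6666667 = 3.063870968 min
Total cycle time:
= 6.7 + 2.499473684 + 1.3 + 3.063870968 + 1.6
= 15.1633 min

15.1633 min


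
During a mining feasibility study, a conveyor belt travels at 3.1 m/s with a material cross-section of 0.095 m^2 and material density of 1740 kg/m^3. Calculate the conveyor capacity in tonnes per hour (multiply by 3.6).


Volumetric flow = speed * area
= 3.1 * 0.095 = 0.2945 m^3/s
Mass flow = volumetric * density
= 0.2945 * 1740 = 512.43 kg/s
Convert to t/h: multiply by 3.6
Capacity = 512.43 * 3.6
= 1844.748 t/h

1844.748 t/h


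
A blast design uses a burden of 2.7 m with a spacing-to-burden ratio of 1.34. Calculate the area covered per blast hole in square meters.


9.7686 m^2

First, find the spacing:
Spacing = burden * ratio = 2.7 * 1.34
= 3.618 m
Then, calculate the area:
Area = burden * spacing = 2.7 * 3.618
= 9.7686 m^2


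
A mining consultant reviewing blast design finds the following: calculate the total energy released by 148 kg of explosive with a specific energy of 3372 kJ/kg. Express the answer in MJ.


499.056 MJ

Energy = mass * specific_energy / 1000
= 148 * 3372 / 1000
= 499056 / 1000
= 499.056 MJ


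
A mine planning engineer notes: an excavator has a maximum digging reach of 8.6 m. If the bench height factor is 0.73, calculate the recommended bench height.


Bench height = reach * factor
= 8.6 * 0.73
= 6.278 m

6.278 m


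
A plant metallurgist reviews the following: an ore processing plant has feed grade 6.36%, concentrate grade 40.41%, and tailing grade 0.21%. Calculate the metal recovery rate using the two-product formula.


97.2033%

Using the two-product formula:
R = 100 * c * (f - t) / (f * (c - t))
Numerator = 100 * 40.41 * (6.36 - 0.21)
= 100 * 40.41 * 6.15
= 24852.15
Denominator = 6.36 * (40.41 - 0.21)
= 6.36 * 40.2
= 255.672
R = 24852.15 / 255.672
= 97.2033%


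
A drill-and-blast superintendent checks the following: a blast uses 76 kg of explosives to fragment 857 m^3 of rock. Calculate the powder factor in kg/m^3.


0.0887 kg/m^3

Powder factor = explosive mass / rock volume
= 76 / 857
= 0.0887 kg/m^3


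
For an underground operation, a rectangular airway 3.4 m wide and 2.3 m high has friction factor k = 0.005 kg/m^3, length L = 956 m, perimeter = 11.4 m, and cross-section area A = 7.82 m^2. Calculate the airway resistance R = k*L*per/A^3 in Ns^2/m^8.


Compute the numerator:
k * L * per = 0.005 * 956 * 11.4
= 54.492
Compute the denominator:
A^3 = 7.82^3 = 478.211768
Resistance:
R = 54.492 / 478.211768
= 0.1139 Ns^2/m^8

0.1139 Ns^2/m^8


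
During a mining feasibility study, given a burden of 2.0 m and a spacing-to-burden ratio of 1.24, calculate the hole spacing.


Spacing = burden * ratio
= 2.0 * 1.24
= 2.48 m

2.48 m


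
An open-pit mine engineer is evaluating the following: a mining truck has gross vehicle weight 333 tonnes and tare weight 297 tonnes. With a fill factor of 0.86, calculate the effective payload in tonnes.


Maximum payload = gross - tare
= 333 - 297 = 36 tonnes
Effective payload = max payload * fill factor
= 36 * 0.86
= 30.96 tonnes

30.96 tonnes


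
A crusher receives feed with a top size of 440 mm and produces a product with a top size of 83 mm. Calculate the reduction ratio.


Reduction ratio = feed size / product size
= 440 / 83
= 5.3012

5.3012


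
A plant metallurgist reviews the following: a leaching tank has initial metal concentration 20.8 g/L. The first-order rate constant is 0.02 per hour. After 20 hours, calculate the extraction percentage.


32.968%

Compute the exponent:
-k * t = -0.02 * 20 = -0.4
Remaining concentration:
C = 20.8 * exp(-0.4)
= 20.8 * 0.670320046
= 13.94265696 g/L
Extracted = 20.8 - 13.94265696 = 6.857343042 g/L
Extraction % = 6.857343042 / 20.8 * 100
= 32.968%


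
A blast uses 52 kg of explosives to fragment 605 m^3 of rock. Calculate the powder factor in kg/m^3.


Powder factor = explosive mass / rock volume
= 52 / 605
= 0.086 kg/m^3

0.086 kg/m^3


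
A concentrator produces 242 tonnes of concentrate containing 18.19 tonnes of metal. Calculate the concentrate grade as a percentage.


Grade = (metal in concentrate / concentrate mass) * 100
= (18.19 / 242) * 100
= 0.07516528926 * 100
= 7.5165%

7.5165%


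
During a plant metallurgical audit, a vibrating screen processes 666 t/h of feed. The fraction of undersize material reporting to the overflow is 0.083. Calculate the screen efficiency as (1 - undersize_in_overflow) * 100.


91.7%

Screen efficiency = (1 - fraction of undersize in overflow) * 100
= (1 - 0.083) * 100
= 0.917 * 100
= 91.7%


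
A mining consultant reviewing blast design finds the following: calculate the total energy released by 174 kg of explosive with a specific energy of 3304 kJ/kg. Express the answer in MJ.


574.896 MJ

Energy = mass * specific_energy / 1000
= 174 * 3304 / 1000
= 574896 / 1000
= 574.896 MJ


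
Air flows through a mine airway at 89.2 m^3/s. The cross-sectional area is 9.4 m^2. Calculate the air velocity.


Velocity = flow rate / cross-sectional area
= 89.2 / 9.4
= 9.4894 m/s

9.4894 m/s


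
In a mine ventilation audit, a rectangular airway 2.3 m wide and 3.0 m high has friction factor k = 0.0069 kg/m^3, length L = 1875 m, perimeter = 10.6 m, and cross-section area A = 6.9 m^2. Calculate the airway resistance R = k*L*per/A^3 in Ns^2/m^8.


0.4175 Ns^2/m^8

Compute the numerator:
k * L * per = 0.0069 * 1875 * 10.6
= 137.1375
Compute the denominator:
A^3 = 6.9^3 = 328.509
Resistance:
R = 137.1375 / 328.509
= 0.4175 Ns^2/m^8


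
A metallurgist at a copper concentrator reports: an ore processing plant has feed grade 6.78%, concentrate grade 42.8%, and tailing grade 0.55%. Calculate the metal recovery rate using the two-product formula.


93.0841%

Using the two-product formula:
R = 100 * c * (f - t) / (f * (c - t))
Numerator = 100 * 42.8 * (6.78 - 0.55)
= 100 * 42.8 * 6.23
= 26664.4
Denominator = 6.78 * (42.8 - 0.55)
= 6.78 * 42.25
= 286.455
R = 26664.4 / 286.455
= 93.0841%


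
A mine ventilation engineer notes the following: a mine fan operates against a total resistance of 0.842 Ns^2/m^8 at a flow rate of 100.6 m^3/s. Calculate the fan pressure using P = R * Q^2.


Compute Q^2:
Q^2 = 100.6^2 = 10120.36
Compute pressure:
P = R * Q^2 = 0.842 * 10120.36
= 8521.3431 Pa

8521.3431 Pa


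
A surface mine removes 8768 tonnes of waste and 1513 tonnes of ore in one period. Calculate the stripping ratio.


5.7951

Stripping ratio = waste tonnage / ore tonnage
= 8768 / 1513
= 5.7951


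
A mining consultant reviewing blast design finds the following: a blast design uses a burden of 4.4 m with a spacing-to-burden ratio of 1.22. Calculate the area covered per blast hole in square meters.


23.6192 m^2

First, find the spacing:
Spacing = burden * ratio = 4.4 * 1.22
= 5.368 m
Then, calculate the area:
Area = burden * spacing = 4.4 * 5.368
= 23.6192 m^2


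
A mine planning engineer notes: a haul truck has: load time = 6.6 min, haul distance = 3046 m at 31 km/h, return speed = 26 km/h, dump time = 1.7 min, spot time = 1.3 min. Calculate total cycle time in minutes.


Convert haul speed to m/min: 31 * 1000/60 = 516.6666667 m/min
Haul time = 3046 / 516.6666667 = 5.895483871 min
Convert return speed to m/min: 26 * 1000/60 = 433.3333333 m/min
Return time = 3046 / 433.3333333 = 7.029230769 min
Total cycle time:
= 6.6 + 5.895483871 + 1.7 + 7.029230769 + 1.3
= 22.5247 min

22.5247 min


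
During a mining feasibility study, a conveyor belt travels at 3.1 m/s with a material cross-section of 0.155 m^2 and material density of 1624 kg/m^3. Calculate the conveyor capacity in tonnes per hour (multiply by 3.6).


Volumetric flow = speed * area
= 3.1 * 0.155 = 0.4805 m^3/s
Mass flow = volumetric * density
= 0.4805 * 1624 = 780.332 kg/s
Convert to t/h: multiply by 3.6
Capacity = 780.332 * 3.6
= 2809.1952 t/h

2809.1952 t/h


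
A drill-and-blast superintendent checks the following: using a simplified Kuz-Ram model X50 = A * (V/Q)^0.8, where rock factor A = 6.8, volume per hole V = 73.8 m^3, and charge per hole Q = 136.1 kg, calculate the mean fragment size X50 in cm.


Compute V/Q:
V/Q = 73.8 / 136.1 = 0.5422483468
Raise to the power 0.8:
(V/Q)^0.8 = 0.5422483468^0.8 = 0.6128562074
Multiply by A:
X50 = 6.8 * 0.6128562074
= 4.1674 cm

4.1674 cm


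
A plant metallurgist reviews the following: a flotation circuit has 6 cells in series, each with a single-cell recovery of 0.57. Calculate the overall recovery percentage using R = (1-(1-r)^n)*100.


Complement of single-cell recovery:
1 - r = 1 - 0.57 = 0.43
Raise to power n:
(1 - r)^6 = 0.43^6 = 0.006321363049
Overall recovery:
R = (1 - 0.006321363049) * 100
= 99.3679%

99.3679%


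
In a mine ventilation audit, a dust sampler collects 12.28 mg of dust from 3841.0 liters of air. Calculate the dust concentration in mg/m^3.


Convert liters to m^3: 1 m^3 = 1000 L
Concentration = mass / volume * 1000
= 12.28 / 3841.0 * 1000
= 0.003197084093 * 1000
= 3.1971 mg/m^3

3.1971 mg/m^3


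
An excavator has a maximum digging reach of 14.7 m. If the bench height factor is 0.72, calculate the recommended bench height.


Bench height = reach * factor
= 14.7 * 0.72
= 10.584 m

10.584 m


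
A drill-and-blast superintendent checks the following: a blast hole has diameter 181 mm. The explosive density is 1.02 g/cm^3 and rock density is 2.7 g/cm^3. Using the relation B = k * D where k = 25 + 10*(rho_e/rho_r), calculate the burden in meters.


First, compute k:
rho_e / rho_r = 1.02 / 2.7 = 0.3777777778
k = 25 + 10 * 0.3777777778 = 28.77777778
Then, compute burden:
B = k * D / 1000 = 28.77777778 * 181 / 1000
= 5208.777778 / 1000
= 5.2088 m

5.2088 m


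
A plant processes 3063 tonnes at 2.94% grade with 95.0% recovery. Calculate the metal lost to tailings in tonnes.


4.5026 tonnes

Total metal in feed:
= 3063 * 2.94 / 100 = 90.0522 tonnes
Metal recovered:
= 90.0522 * 95.0 / 100 = 85.54959 tonnes
Metal lost to tailings:
= 90.0522 - 85.54959
= 4.5026 tonnes


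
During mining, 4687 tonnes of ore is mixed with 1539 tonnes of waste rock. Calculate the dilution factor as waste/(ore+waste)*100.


24.7189%

Total material = ore + waste
= 4687 + 1539 = 6226 tonnes
Dilution = waste / total * 100
= 1539 / 6226 * 100
= 0.2471892066 * 100
= 24.7189%


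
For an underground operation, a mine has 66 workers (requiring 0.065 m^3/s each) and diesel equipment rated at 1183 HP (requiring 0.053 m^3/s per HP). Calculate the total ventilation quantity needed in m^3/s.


Airflow for workers:
Q_people = 66 * 0.065 = 4.29 m^3/s
Airflow for diesel equipment:
Q_diesel = 1183 * 0.053 = 62.699 m^3/s
Total ventilation:
Q_total = 4.29 + 62.699
= 66.989 m^3/s

66.989 m^3/s


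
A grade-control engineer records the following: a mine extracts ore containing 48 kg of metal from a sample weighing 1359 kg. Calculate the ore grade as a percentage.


3.532%

Ore grade = (metal mass / ore mass) * 100
= (48 / 1359) * 100
= 0.0353200883 * 100
= 3.532%


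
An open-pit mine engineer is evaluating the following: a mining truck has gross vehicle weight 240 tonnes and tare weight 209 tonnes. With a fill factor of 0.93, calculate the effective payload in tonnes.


Maximum payload = gross - tare
= 240 - 209 = 31 tonnes
Effective payload = max payload * fill factor
= 31 * 0.93
= 28.83 tonnes

28.83 tonnes


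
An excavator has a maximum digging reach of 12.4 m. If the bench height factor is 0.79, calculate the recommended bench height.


9.796 m

Bench height = reach * factor
= 12.4 * 0.79
= 9.796 m


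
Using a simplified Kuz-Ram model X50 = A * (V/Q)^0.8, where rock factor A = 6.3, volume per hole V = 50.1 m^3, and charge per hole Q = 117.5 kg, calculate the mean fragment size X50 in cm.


3.1855 cm

Compute V/Q:
V/Q = 50.1 / 117.5 = 0.4263829787
Raise to the power 0.8:
(V/Q)^0.8 = 0.4263829787^0.8 = 0.5056382125
Multiply by A:
X50 = 6.3 * 0.5056382125
= 3.1855 cm


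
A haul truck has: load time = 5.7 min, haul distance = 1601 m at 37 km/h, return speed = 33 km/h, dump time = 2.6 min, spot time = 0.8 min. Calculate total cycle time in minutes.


14.6071 min

Convert haul speed to m/min: 37 * 1000/60 = 616.6666667 m/min
Haul time = 1601 / 616.6666667 = 2.596216216 min
Convert return speed to m/min: 33 * 1000/60 = 550 m/min
Return time = 1601 / 550 = 2.910909091 min
Total cycle time:
= 5.7 + 2.596216216 + 2.6 + 2.910909091 + 0.8
= 14.6071 min


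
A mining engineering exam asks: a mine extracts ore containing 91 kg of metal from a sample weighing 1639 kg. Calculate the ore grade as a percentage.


5.5522%

Ore grade = (metal mass / ore mass) * 100
= (91 / 1639) * 100
= 0.05552165955 * 100
= 5.5522%


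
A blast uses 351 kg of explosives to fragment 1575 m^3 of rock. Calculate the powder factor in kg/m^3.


0.2229 kg/m^3

Powder factor = explosive mass / rock volume
= 351 / 1575
= 0.2229 kg/m^3


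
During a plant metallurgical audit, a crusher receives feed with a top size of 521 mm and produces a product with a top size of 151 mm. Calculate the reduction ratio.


Reduction ratio = feed size / product size
= 521 / 151
= 3.4503

3.4503


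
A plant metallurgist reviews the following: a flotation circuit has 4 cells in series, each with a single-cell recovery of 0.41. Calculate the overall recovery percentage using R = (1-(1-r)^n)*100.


Complement of single-cell recovery:
1 - r = 1 - 0.41 = 0.59
Raise to power n:
(1 - r)^4 = 0.59^4 = 0.12117361
Overall recovery:
R = (1 - 0.12117361) * 100
= 87.8826%

87.8826%


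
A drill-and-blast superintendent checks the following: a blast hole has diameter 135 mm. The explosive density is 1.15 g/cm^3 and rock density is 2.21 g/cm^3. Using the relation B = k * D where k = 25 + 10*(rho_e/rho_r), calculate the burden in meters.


4.0775 m

First, compute k:
rho_e / rho_r = 1.15 / 2.21 = 0.520361991
k = 25 + 10 * 0.520361991 = 30.20361991
Then, compute burden:
B = k * D / 1000 = 30.20361991 * 135 / 1000
= 4077.488688 / 1000
= 4.0775 m


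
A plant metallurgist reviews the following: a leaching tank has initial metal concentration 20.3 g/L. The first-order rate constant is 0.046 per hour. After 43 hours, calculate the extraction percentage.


86.1654%

Compute the exponent:
-k * t = -0.046 * 43 = -1.978
Remaining concentration:
C = 20.3 * exp(-1.978)
= 20.3 * 0.1383456521
= 2.808416738 g/L
Extracted = 20.3 - 2.808416738 = 17.49158326 g/L
Extraction % = 17.49158326 / 20.3 * 100
= 86.1654%


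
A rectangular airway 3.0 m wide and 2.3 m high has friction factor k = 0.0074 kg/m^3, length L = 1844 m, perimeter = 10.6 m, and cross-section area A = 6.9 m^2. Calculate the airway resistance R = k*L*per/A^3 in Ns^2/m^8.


Compute the numerator:
k * L * per = 0.0074 * 1844 * 10.6
= 144.64336
Compute the denominator:
A^3 = 6.9^3 = 328.509
Resistance:
R = 144.64336 / 328.509
= 0.4403 Ns^2/m^8

0.4403 Ns^2/m^8


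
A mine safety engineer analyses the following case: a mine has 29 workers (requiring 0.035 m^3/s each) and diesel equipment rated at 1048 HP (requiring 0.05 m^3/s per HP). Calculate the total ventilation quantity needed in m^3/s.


53.415 m^3/s

Airflow for workers:
Q_people = 29 * 0.035 = 1.015 m^3/s
Airflow for diesel equipment:
Q_diesel = 1048 * 0.05 = 52.4 m^3/s
Total ventilation:
Q_total = 1.015 + 52.4
= 53.415 m^3/s


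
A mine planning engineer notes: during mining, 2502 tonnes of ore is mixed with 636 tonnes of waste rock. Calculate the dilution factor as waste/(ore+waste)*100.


Total material = ore + waste
= 2502 + 636 = 3138 tonnes
Dilution = waste / total * 100
= 636 / 3138 * 100
= 0.2026768642 * 100
= 20.2677%

20.2677%


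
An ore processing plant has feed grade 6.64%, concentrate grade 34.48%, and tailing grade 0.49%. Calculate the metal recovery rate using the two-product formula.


Using the two-product formula:
R = 100 * c * (f - t) / (f * (c - t))
Numerator = 100 * 34.48 * (6.64 - 0.49)
= 100 * 34.48 * 6.15
= 21205.2
Denominator = 6.64 * (34.48 - 0.49)
= 6.64 * 33.99
= 225.6936
R = 21205.2 / 225.6936
= 93.9557%

93.9557%


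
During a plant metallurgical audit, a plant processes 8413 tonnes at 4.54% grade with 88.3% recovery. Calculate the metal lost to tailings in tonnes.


44.6882 tonnes

Total metal in feed:
= 8413 * 4.54 / 100 = 381.9502 tonnes
Metal recovered:
= 381.9502 * 88.3 / 100 = 337.2620266 tonnes
Metal lost to tailings:
= 381.9502 - 337.2620266
= 44.6882 tonnes


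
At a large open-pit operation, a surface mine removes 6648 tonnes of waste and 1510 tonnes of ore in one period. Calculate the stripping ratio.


Stripping ratio = waste tonnage / ore tonnage
= 6648 / 1510
= 4.4026

4.4026


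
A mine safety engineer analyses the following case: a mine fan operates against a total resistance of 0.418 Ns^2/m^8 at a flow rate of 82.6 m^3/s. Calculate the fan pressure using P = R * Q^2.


Compute Q^2:
Q^2 = 82.6^2 = 6822.76
Compute pressure:
P = R * Q^2 = 0.418 * 6822.76
= 2851.9137 Pa

2851.9137 Pa


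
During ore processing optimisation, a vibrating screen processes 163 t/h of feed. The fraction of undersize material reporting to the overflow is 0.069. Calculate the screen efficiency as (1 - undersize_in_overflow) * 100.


93.1%

Screen efficiency = (1 - fraction of undersize in overflow) * 100
= (1 - 0.069) * 100
= 0.931 * 100
= 93.1%


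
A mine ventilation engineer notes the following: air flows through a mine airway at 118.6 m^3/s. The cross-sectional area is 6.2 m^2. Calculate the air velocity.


Velocity = flow rate / cross-sectional area
= 118.6 / 6.2
= 19.129 m/s

19.129 m/s


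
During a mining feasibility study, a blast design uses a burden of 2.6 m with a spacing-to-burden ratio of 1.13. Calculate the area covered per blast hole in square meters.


7.6388 m^2

First, find the spacing:
Spacing = burden * ratio = 2.6 * 1.13
= 2.938 m
Then, calculate the area:
Area = burden * spacing = 2.6 * 2.938
= 7.6388 m^2


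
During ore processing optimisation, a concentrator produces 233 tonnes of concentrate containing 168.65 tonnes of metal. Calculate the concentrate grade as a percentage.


Grade = (metal in concentrate / concentrate mass) * 100
= (168.65 / 233) * 100
= 0.7238197425 * 100
= 72.382%

72.382%


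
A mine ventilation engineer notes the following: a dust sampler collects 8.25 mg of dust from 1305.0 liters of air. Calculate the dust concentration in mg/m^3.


Convert liters to m^3: 1 m^3 = 1000 L
Concentration = mass / volume * 1000
= 8.25 / 1305.0 * 1000
= 0.00632183908 * 1000
= 6.3218 mg/m^3

6.3218 mg/m^3


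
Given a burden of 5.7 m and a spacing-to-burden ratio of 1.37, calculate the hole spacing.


7.809 m

Spacing = burden * ratio
= 5.7 * 1.37
= 7.809 m


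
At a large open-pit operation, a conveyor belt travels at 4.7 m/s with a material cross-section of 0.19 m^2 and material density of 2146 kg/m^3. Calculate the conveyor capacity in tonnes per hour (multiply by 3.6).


Volumetric flow = speed * area
= 4.7 * 0.19 = 0.893 m^3/s
Mass flow = volumetric * density
= 0.893 * 2146 = 1916.378 kg/s
Convert to t/h: multiply by 3.6
Capacity = 1916.378 * 3.6
= 6898.9608 t/h

6898.9608 t/h


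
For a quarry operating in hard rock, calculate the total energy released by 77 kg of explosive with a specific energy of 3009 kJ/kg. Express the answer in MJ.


231.693 MJ

Energy = mass * specific_energy / 1000
= 77 * 3009 / 1000
= 231693 / 1000
= 231.693 MJ


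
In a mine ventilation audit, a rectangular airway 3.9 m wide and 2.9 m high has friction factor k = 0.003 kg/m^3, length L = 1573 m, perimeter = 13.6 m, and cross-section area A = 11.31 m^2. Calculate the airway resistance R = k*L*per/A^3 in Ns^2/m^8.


0.0444 Ns^2/m^8

Compute the numerator:
k * L * per = 0.003 * 1573 * 13.6
= 64.1784
Compute the denominator:
A^3 = 11.31^3 = 1446.731091
Resistance:
R = 64.1784 / 1446.731091
= 0.0444 Ns^2/m^8


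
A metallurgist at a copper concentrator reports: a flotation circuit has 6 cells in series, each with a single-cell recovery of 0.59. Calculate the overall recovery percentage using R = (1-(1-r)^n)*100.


Complement of single-cell recovery:
1 - r = 1 - 0.59 = 0.41
Raise to power n:
(1 - r)^6 = 0.41^6 = 0.004750104241
Overall recovery:
R = (1 - 0.004750104241) * 100
= 99.525%

99.525%


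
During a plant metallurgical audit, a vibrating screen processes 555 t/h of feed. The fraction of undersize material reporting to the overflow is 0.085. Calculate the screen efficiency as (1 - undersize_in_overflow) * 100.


91.5%

Screen efficiency = (1 - fraction of undersize in overflow) * 100
= (1 - 0.085) * 100
= 0.915 * 100
= 91.5%


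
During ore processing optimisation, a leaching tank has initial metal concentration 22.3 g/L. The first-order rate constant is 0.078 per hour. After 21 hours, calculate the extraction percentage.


80.5632%

Compute the exponent:
-k * t = -0.078 * 21 = -1.638
Remaining concentration:
C = 22.3 * exp(-1.638)
= 22.3 * 0.1943683906
= 4.33441511 g/L
Extracted = 22.3 - 4.33441511 = 17.96558489 g/L
Extraction % = 17.96558489 / 22.3 * 100
= 80.5632%


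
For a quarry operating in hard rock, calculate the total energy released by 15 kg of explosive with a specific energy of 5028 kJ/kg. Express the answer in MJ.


Energy = mass * specific_energy / 1000
= 15 * 5028 / 1000
= 75420 / 1000
= 75.42 MJ

75.42 MJ


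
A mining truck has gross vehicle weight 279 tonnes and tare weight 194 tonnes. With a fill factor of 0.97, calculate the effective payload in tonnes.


82.45 tonnes

Maximum payload = gross - tare
= 279 - 194 = 85 tonnes
Effective payload = max payload * fill factor
= 85 * 0.97
= 82.45 tonnes


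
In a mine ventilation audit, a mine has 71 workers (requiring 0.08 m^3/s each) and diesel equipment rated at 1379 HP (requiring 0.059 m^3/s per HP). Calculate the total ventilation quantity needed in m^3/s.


Airflow for workers:
Q_people = 71 * 0.08 = 5.68 m^3/s
Airflow for diesel equipment:
Q_diesel = 1379 * 0.059 = 81.361 m^3/s
Total ventilation:
Q_total = 5.68 + 81.361
= 87.041 m^3/s

87.041 m^3/s


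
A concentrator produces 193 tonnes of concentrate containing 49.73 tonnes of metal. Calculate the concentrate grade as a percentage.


Grade = (metal in concentrate / concentrate mass) * 100
= (49.73 / 193) * 100
= 0.2576683938 * 100
= 25.7668%

25.7668%


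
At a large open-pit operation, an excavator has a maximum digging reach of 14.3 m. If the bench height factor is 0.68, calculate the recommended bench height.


9.724 m

Bench height = reach * factor
= 14.3 * 0.68
= 9.724 m


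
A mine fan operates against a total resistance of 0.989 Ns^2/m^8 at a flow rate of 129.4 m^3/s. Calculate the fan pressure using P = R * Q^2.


16560.172 Pa

Compute Q^2:
Q^2 = 129.4^2 = 16744.36
Compute pressure:
P = R * Q^2 = 0.989 * 16744.36
= 16560.172 Pa


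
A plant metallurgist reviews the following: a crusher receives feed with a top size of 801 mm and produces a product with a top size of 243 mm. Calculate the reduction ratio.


Reduction ratio = feed size / product size
= 801 / 243
= 3.2963

3.2963


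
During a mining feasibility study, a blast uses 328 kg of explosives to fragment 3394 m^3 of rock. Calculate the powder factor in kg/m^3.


Powder factor = explosive mass / rock volume
= 328 / 3394
= 0.0966 kg/m^3

0.0966 kg/m^3


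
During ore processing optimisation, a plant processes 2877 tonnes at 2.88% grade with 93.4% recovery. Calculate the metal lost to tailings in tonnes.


5.4686 tonnes

Total metal in feed:
= 2877 * 2.88 / 100 = 82.8576 tonnes
Metal recovered:
= 82.8576 * 93.4 / 100 = 77.3889984 tonnes
Metal lost to tailings:
= 82.8576 - 77.3889984
= 5.4686 tonnes


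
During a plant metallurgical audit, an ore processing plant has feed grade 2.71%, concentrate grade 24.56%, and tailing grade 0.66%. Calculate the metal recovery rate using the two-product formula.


Using the two-product formula:
R = 100 * c * (f - t) / (f * (c - t))
Numerator = 100 * 24.56 * (2.71 - 0.66)
= 100 * 24.56 * 2.05
= 5034.8
Denominator = 2.71 * (24.56 - 0.66)
= 2.71 * 23.9
= 64.769
R = 5034.8 / 64.769
= 77.7347%

77.7347%


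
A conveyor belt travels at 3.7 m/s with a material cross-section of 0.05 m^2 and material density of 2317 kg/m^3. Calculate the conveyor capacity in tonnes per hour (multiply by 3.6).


Volumetric flow = speed * area
= 3.7 * 0.05 = 0.185 m^3/s
Mass flow = volumetric * density
= 0.185 * 2317 = 428.645 kg/s
Convert to t/h: multiply by 3.6
Capacity = 428.645 * 3.6
= 1543.122 t/h

1543.122 t/h


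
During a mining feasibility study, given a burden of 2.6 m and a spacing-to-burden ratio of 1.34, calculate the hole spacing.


Spacing = burden * ratio
= 2.6 * 1.34
= 3.484 m

3.484 m


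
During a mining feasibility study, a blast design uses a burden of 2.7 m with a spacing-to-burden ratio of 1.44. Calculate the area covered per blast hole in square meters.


First, find the spacing:
Spacing = burden * ratio = 2.7 * 1.44
= 3.888 m
Then, calculate the area:
Area = burden * spacing = 2.7 * 3.888
= 10.4976 m^2

10.4976 m^2


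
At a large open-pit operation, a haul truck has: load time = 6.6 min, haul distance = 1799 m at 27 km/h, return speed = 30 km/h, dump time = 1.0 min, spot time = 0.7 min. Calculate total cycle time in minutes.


Convert haul speed to m/min: 27 * 1000/60 = 450 m/min
Haul time = 1799 / 450 = 3.997777778 min
Convert return speed to m/min: 30 * 1000/60 = 500 m/min
Return time = 1799 / 500 = 3.598 min
Total cycle time:
= 6.6 + 3.997777778 + 1.0 + 3.598 + 0.7
= 15.8958 min

15.8958 min


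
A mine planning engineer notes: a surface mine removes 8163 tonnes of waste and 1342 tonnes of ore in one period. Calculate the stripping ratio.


Stripping ratio = waste tonnage / ore tonnage
= 8163 / 1342
= 6.0827

6.0827


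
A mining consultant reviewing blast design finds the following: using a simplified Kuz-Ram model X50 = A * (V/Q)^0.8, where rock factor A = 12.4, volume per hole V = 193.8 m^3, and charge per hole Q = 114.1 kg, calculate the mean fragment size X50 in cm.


18.9442 cm

Compute V/Q:
V/Q = 193.8 / 114.1 = 1.698510079
Raise to the power 0.8:
(V/Q)^0.8 = 1.698510079^0.8 = 1.527757775
Multiply by A:
X50 = 12.4 * 1.527757775
= 18.9442 cm


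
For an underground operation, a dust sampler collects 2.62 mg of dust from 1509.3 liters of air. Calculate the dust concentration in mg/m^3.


Convert liters to m^3: 1 m^3 = 1000 L
Concentration = mass / volume * 1000
= 2.62 / 1509.3 * 1000
= 0.001735904061 * 1000
= 1.7359 mg/m^3

1.7359 mg/m^3


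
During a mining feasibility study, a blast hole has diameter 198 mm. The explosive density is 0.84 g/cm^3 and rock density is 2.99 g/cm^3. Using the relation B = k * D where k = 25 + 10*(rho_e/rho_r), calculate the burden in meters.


5.5063 m

First, compute k:
rho_e / rho_r = 0.84 / 2.99 = 0.2809364548
k = 25 + 10 * 0.2809364548 = 27.80936455
Then, compute burden:
B = k * D / 1000 = 27.80936455 * 198 / 1000
= 5506.254181 / 1000
= 5.5063 m


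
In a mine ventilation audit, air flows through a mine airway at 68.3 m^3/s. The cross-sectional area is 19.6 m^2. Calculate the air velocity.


Velocity = flow rate / cross-sectional area
= 68.3 / 19.6
= 3.4847 m/s

3.4847 m/s


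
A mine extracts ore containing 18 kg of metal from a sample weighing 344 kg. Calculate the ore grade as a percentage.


5.2326%

Ore grade = (metal mass / ore mass) * 100
= (18 / 344) * 100
= 0.0523255814 * 100
= 5.2326%


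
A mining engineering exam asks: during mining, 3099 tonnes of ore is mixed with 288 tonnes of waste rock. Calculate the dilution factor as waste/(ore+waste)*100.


Total material = ore + waste
= 3099 + 288 = 3387 tonnes
Dilution = waste / total * 100
= 288 / 3387 * 100
= 0.08503100089 * 100
= 8.5031%

8.5031%


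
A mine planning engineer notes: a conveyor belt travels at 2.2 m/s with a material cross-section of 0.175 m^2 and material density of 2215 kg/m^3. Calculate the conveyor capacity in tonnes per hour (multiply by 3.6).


Volumetric flow = speed * area
= 2.2 * 0.175 = 0.385 m^3/s
Mass flow = volumetric * density
= 0.385 * 2215 = 852.775 kg/s
Convert to t/h: multiply by 3.6
Capacity = 852.775 * 3.6
= 3069.99 t/h

3069.99 t/h


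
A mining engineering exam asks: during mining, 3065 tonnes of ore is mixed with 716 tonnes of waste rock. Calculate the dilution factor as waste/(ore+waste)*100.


18.9368%

Total material = ore + waste
= 3065 + 716 = 3781 tonnes
Dilution = waste / total * 100
= 716 / 3781 * 100
= 0.1893678921 * 100
= 18.9368%


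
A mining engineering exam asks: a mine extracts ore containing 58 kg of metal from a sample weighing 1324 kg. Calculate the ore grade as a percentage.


Ore grade = (metal mass / ore mass) * 100
= (58 / 1324) * 100
= 0.04380664653 * 100
= 4.3807%

4.3807%


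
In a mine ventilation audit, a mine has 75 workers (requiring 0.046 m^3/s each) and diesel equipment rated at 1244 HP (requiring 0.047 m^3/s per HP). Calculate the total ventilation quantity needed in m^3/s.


Airflow for workers:
Q_people = 75 * 0.046 = 3.45 m^3/s
Airflow for diesel equipment:
Q_diesel = 1244 * 0.047 = 58.468 m^3/s
Total ventilation:
Q_total = 3.45 + 58.468
= 61.918 m^3/s

61.918 m^3/s


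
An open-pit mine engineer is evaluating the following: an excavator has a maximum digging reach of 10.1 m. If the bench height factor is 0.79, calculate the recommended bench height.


Bench height = reach * factor
= 10.1 * 0.79
= 7.979 m

7.979 m


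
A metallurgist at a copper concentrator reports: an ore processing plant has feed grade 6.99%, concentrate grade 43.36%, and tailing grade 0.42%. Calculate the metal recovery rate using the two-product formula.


94.9108%

Using the two-product formula:
R = 100 * c * (f - t) / (f * (c - t))
Numerator = 100 * 43.36 * (6.99 - 0.42)
= 100 * 43.36 * 6.57
= 28487.52
Denominator = 6.99 * (43.36 - 0.42)
= 6.99 * 42.94
= 300.1506
R = 28487.52 / 300.1506
= 94.9108%


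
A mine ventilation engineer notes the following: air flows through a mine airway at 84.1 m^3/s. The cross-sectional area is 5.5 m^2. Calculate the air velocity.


Velocity = flow rate / cross-sectional area
= 84.1 / 5.5
= 15.2909 m/s

15.2909 m/s


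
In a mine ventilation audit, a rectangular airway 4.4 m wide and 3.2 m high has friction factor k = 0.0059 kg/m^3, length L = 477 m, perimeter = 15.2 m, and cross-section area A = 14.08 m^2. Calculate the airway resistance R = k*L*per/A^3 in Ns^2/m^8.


0.0153 Ns^2/m^8

Compute the numerator:
k * L * per = 0.0059 * 477 * 15.2
= 42.77736
Compute the denominator:
A^3 = 14.08^3 = 2791.309312
Resistance:
R = 42.77736 / 2791.309312
= 0.0153 Ns^2/m^8


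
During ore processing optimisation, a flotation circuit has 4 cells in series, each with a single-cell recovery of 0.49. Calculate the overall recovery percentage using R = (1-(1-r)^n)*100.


Complement of single-cell recovery:
1 - r = 1 - 0.49 = 0.51
Raise to power n:
(1 - r)^4 = 0.51^4 = 0.06765201
Overall recovery:
R = (1 - 0.06765201) * 100
= 93.2348%

93.2348%


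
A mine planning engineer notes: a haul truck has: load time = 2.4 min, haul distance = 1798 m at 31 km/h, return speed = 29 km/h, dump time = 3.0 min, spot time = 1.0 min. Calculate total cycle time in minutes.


13.6 min

Convert haul speed to m/min: 31 * 1000/60 = 516.6666667 m/min
Haul time = 1798 / 516.6666667 = 3.48 min
Convert return speed to m/min: 29 * 1000/60 = 483.3333333 m/min
Return time = 1798 / 483.3333333 = 3.72 min
Total cycle time:
= 2.4 + 3.48 + 3.0 + 3.72 + 1.0
= 13.6 min


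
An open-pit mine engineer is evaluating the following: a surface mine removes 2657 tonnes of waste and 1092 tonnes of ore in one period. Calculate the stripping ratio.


2.4332

Stripping ratio = waste tonnage / ore tonnage
= 2657 / 1092
= 2.4332


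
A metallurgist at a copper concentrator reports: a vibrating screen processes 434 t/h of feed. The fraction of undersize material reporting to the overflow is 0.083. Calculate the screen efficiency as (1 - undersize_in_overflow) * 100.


Screen efficiency = (1 - fraction of undersize in overflow) * 100
= (1 - 0.083) * 100
= 0.917 * 100
= 91.7%

91.7%


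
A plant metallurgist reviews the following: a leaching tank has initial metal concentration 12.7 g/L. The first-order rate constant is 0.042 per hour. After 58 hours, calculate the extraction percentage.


Compute the exponent:
-k * t = -0.042 * 58 = -2.436
Remaining concentration:
C = 12.7 * exp(-2.436)
= 12.7 * 0.08751019309
= 1.111379452 g/L
Extracted = 12.7 - 1.111379452 = 11.58862055 g/L
Extraction % = 11.58862055 / 12.7 * 100
= 91.249%

91.249%


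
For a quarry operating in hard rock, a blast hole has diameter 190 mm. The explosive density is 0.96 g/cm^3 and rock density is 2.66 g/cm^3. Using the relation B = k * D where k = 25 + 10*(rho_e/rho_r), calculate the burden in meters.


5.4357 m

First, compute k:
rho_e / rho_r = 0.96 / 2.66 = 0.3609022556
k = 25 + 10 * 0.3609022556 = 28.60902256
Then, compute burden:
B = k * D / 1000 = 28.60902256 * 190 / 1000
= 5435.714286 / 1000
= 5.4357 m


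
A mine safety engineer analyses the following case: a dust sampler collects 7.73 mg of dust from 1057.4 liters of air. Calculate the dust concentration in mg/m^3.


Convert liters to m^3: 1 m^3 = 1000 L
Concentration = mass / volume * 1000
= 7.73 / 1057.4 * 1000
= 0.007310383961 * 1000
= 7.3104 mg/m^3

7.3104 mg/m^3


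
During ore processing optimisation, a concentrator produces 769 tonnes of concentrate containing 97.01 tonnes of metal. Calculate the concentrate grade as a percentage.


Grade = (metal in concentrate / concentrate mass) * 100
= (97.01 / 769) * 100
= 0.1261508453 * 100
= 12.6151%

12.6151%


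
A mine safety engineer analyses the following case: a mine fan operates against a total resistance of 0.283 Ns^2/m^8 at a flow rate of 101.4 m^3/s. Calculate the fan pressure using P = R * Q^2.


2909.7947 Pa

Compute Q^2:
Q^2 = 101.4^2 = 10281.96
Compute pressure:
P = R * Q^2 = 0.283 * 10281.96
= 2909.7947 Pa


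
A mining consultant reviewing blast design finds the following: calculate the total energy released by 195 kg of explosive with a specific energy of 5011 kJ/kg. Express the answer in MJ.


Energy = mass * specific_energy / 1000
= 195 * 5011 / 1000
= 977145 / 1000
= 977.145 MJ

977.145 MJ
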